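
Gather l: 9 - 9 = 0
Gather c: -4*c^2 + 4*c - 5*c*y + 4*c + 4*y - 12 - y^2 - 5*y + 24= -4*c^2 + c*(8 - 5*y) - y^2 - y + 12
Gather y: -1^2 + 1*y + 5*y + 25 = 6*y + 24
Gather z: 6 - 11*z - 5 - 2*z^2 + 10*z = -2*z^2 - z + 1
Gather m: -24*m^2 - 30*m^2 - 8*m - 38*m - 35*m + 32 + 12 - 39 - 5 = -54*m^2 - 81*m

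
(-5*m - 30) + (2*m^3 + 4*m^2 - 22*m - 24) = 2*m^3 + 4*m^2 - 27*m - 54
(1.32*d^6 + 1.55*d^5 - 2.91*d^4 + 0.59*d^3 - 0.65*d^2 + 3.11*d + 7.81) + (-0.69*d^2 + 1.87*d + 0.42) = 1.32*d^6 + 1.55*d^5 - 2.91*d^4 + 0.59*d^3 - 1.34*d^2 + 4.98*d + 8.23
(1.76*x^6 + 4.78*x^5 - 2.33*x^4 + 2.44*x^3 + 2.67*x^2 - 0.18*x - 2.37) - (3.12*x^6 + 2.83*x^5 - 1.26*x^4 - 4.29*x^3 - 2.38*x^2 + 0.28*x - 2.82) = -1.36*x^6 + 1.95*x^5 - 1.07*x^4 + 6.73*x^3 + 5.05*x^2 - 0.46*x + 0.45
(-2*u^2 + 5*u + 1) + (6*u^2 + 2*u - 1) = 4*u^2 + 7*u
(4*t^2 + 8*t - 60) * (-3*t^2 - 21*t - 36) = -12*t^4 - 108*t^3 - 132*t^2 + 972*t + 2160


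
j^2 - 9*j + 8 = (j - 8)*(j - 1)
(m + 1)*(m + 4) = m^2 + 5*m + 4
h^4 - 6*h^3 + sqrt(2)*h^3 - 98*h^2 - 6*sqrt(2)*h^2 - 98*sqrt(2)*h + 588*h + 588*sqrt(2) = (h - 6)*(h - 7*sqrt(2))*(h + sqrt(2))*(h + 7*sqrt(2))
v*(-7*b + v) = -7*b*v + v^2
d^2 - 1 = (d - 1)*(d + 1)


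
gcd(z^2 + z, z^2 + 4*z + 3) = z + 1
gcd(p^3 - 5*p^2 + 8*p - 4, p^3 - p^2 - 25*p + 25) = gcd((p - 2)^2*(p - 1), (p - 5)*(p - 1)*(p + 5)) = p - 1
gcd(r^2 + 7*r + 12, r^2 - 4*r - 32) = r + 4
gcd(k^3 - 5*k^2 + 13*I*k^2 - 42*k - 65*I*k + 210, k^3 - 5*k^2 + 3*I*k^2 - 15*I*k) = k - 5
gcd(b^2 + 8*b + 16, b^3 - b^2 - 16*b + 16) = b + 4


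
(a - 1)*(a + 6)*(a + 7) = a^3 + 12*a^2 + 29*a - 42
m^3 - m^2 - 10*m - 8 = (m - 4)*(m + 1)*(m + 2)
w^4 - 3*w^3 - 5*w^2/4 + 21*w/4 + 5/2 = (w - 5/2)*(w - 2)*(w + 1/2)*(w + 1)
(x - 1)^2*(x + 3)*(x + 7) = x^4 + 8*x^3 + 2*x^2 - 32*x + 21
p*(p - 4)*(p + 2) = p^3 - 2*p^2 - 8*p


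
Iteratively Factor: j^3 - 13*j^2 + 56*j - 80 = (j - 5)*(j^2 - 8*j + 16) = (j - 5)*(j - 4)*(j - 4)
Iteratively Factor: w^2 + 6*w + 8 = (w + 2)*(w + 4)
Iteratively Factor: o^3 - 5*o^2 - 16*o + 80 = (o - 5)*(o^2 - 16) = (o - 5)*(o + 4)*(o - 4)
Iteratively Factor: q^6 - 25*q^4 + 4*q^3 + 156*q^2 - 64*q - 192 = (q - 2)*(q^5 + 2*q^4 - 21*q^3 - 38*q^2 + 80*q + 96) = (q - 2)*(q + 3)*(q^4 - q^3 - 18*q^2 + 16*q + 32) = (q - 4)*(q - 2)*(q + 3)*(q^3 + 3*q^2 - 6*q - 8) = (q - 4)*(q - 2)*(q + 3)*(q + 4)*(q^2 - q - 2) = (q - 4)*(q - 2)*(q + 1)*(q + 3)*(q + 4)*(q - 2)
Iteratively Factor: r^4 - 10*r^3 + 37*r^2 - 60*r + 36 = (r - 3)*(r^3 - 7*r^2 + 16*r - 12) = (r - 3)*(r - 2)*(r^2 - 5*r + 6) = (r - 3)^2*(r - 2)*(r - 2)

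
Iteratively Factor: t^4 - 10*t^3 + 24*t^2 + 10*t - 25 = (t - 5)*(t^3 - 5*t^2 - t + 5) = (t - 5)*(t + 1)*(t^2 - 6*t + 5) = (t - 5)*(t - 1)*(t + 1)*(t - 5)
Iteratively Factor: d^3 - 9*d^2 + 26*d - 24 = (d - 3)*(d^2 - 6*d + 8) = (d - 3)*(d - 2)*(d - 4)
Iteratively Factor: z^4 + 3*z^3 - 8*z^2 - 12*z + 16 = (z + 4)*(z^3 - z^2 - 4*z + 4) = (z - 1)*(z + 4)*(z^2 - 4) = (z - 2)*(z - 1)*(z + 4)*(z + 2)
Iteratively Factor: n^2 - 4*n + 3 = (n - 3)*(n - 1)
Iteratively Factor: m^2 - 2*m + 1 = (m - 1)*(m - 1)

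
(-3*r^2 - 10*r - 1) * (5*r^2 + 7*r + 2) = -15*r^4 - 71*r^3 - 81*r^2 - 27*r - 2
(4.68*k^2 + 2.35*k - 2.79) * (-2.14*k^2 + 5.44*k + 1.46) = -10.0152*k^4 + 20.4302*k^3 + 25.5874*k^2 - 11.7466*k - 4.0734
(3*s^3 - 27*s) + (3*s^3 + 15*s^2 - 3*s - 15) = 6*s^3 + 15*s^2 - 30*s - 15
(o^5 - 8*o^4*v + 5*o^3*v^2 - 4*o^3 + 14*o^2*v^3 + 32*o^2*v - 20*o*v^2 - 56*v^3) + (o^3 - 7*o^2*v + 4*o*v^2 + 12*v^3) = o^5 - 8*o^4*v + 5*o^3*v^2 - 3*o^3 + 14*o^2*v^3 + 25*o^2*v - 16*o*v^2 - 44*v^3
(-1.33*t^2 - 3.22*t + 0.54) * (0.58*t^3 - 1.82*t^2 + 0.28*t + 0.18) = -0.7714*t^5 + 0.553*t^4 + 5.8012*t^3 - 2.1238*t^2 - 0.4284*t + 0.0972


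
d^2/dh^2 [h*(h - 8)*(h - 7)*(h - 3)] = 12*h^2 - 108*h + 202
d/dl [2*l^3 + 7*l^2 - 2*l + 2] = 6*l^2 + 14*l - 2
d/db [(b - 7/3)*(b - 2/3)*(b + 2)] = 3*b^2 - 2*b - 40/9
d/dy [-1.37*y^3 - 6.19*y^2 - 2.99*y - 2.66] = -4.11*y^2 - 12.38*y - 2.99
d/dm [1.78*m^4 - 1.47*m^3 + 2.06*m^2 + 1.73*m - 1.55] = 7.12*m^3 - 4.41*m^2 + 4.12*m + 1.73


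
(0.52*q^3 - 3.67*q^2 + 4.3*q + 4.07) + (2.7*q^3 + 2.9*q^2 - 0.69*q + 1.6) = 3.22*q^3 - 0.77*q^2 + 3.61*q + 5.67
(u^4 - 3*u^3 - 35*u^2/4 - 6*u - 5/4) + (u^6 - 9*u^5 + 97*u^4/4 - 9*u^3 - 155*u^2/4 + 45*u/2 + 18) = u^6 - 9*u^5 + 101*u^4/4 - 12*u^3 - 95*u^2/2 + 33*u/2 + 67/4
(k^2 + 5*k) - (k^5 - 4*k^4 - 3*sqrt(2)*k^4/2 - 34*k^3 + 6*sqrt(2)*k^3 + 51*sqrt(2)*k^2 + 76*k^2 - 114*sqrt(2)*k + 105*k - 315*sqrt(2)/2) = -k^5 + 3*sqrt(2)*k^4/2 + 4*k^4 - 6*sqrt(2)*k^3 + 34*k^3 - 75*k^2 - 51*sqrt(2)*k^2 - 100*k + 114*sqrt(2)*k + 315*sqrt(2)/2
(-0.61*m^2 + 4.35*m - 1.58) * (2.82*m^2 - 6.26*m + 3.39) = -1.7202*m^4 + 16.0856*m^3 - 33.7545*m^2 + 24.6373*m - 5.3562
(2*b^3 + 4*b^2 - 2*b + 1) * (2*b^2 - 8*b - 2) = 4*b^5 - 8*b^4 - 40*b^3 + 10*b^2 - 4*b - 2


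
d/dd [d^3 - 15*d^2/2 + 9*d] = 3*d^2 - 15*d + 9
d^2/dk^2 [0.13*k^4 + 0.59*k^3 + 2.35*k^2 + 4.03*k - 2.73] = 1.56*k^2 + 3.54*k + 4.7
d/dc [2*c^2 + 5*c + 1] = 4*c + 5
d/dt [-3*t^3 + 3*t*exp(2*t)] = -9*t^2 + 6*t*exp(2*t) + 3*exp(2*t)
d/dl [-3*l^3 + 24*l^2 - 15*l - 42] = -9*l^2 + 48*l - 15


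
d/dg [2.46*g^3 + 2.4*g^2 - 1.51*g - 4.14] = 7.38*g^2 + 4.8*g - 1.51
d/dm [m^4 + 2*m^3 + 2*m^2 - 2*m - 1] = 4*m^3 + 6*m^2 + 4*m - 2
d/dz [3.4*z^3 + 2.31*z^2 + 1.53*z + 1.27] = 10.2*z^2 + 4.62*z + 1.53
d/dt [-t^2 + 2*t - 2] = 2 - 2*t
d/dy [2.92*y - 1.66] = 2.92000000000000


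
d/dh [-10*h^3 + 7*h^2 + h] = -30*h^2 + 14*h + 1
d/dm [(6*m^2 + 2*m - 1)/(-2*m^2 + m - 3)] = 5*(2*m^2 - 8*m - 1)/(4*m^4 - 4*m^3 + 13*m^2 - 6*m + 9)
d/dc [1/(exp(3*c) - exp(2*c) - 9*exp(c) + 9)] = (-3*exp(2*c) + 2*exp(c) + 9)*exp(c)/(exp(3*c) - exp(2*c) - 9*exp(c) + 9)^2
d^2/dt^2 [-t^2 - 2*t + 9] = -2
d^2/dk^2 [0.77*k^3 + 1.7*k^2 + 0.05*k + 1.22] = 4.62*k + 3.4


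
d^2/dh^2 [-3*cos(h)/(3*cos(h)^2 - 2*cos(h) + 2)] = (-18*(1 - cos(h)^2)^2 - 27*cos(h)^5 + 162*cos(h)^3 - 48*cos(h)^2 - 120*cos(h) + 42)/(-3*cos(h)^2 + 2*cos(h) - 2)^3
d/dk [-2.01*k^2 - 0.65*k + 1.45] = -4.02*k - 0.65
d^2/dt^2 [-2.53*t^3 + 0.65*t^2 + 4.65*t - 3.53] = 1.3 - 15.18*t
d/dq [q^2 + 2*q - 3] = 2*q + 2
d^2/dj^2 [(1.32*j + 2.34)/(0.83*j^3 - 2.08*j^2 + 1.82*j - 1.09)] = (5.456088*j^5 + 5.671224*j^4 - 57.202704*j^3 + 96.281928*j^2 - 58.40406*j + 10.128768)/(0.571787*j^9 - 4.298736*j^8 + 14.53413*j^7 - 30.103903*j^6 + 43.160676*j^5 - 44.696028*j^4 + 33.744761*j^3 - 18.245292*j^2 + 6.487026*j - 1.295029)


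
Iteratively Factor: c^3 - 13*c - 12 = (c + 1)*(c^2 - c - 12) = (c - 4)*(c + 1)*(c + 3)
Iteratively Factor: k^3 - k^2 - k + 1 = (k + 1)*(k^2 - 2*k + 1) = (k - 1)*(k + 1)*(k - 1)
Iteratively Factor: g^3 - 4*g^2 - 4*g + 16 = (g + 2)*(g^2 - 6*g + 8) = (g - 2)*(g + 2)*(g - 4)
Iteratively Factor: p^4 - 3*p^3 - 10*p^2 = (p - 5)*(p^3 + 2*p^2) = (p - 5)*(p + 2)*(p^2) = p*(p - 5)*(p + 2)*(p)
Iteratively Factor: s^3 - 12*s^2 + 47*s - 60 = (s - 4)*(s^2 - 8*s + 15) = (s - 4)*(s - 3)*(s - 5)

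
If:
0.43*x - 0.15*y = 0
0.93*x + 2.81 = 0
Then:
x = -3.02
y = -8.66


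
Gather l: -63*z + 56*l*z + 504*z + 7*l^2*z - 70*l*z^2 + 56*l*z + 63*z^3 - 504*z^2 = 7*l^2*z + l*(-70*z^2 + 112*z) + 63*z^3 - 504*z^2 + 441*z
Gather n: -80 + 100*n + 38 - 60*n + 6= 40*n - 36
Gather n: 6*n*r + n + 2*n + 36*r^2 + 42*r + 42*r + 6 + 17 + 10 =n*(6*r + 3) + 36*r^2 + 84*r + 33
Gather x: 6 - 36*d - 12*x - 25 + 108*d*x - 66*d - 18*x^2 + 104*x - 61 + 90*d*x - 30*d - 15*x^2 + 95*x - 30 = -132*d - 33*x^2 + x*(198*d + 187) - 110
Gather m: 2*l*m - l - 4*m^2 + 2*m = -l - 4*m^2 + m*(2*l + 2)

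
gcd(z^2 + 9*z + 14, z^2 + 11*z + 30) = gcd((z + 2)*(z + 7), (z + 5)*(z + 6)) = 1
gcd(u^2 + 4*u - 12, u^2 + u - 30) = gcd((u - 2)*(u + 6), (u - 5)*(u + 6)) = u + 6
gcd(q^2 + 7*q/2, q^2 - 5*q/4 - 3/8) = 1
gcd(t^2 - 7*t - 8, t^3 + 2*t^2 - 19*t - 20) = t + 1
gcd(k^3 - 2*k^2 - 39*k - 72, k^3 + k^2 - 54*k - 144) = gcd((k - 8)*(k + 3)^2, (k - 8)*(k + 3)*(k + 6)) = k^2 - 5*k - 24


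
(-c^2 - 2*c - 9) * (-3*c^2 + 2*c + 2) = 3*c^4 + 4*c^3 + 21*c^2 - 22*c - 18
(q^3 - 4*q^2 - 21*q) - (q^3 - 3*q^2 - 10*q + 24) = -q^2 - 11*q - 24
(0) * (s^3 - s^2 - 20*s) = 0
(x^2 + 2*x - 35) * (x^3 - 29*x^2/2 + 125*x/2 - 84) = x^5 - 25*x^4/2 - 3*x^3/2 + 1097*x^2/2 - 4711*x/2 + 2940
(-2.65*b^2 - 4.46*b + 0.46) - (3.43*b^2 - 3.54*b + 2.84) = -6.08*b^2 - 0.92*b - 2.38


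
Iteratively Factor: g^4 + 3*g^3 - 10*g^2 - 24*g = (g + 2)*(g^3 + g^2 - 12*g) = g*(g + 2)*(g^2 + g - 12) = g*(g - 3)*(g + 2)*(g + 4)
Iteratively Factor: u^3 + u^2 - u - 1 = (u + 1)*(u^2 - 1) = (u + 1)^2*(u - 1)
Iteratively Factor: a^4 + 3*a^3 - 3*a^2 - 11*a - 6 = (a + 3)*(a^3 - 3*a - 2) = (a + 1)*(a + 3)*(a^2 - a - 2) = (a - 2)*(a + 1)*(a + 3)*(a + 1)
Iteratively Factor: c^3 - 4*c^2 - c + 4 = (c - 4)*(c^2 - 1) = (c - 4)*(c + 1)*(c - 1)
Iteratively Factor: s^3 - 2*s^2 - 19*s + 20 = (s - 5)*(s^2 + 3*s - 4) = (s - 5)*(s - 1)*(s + 4)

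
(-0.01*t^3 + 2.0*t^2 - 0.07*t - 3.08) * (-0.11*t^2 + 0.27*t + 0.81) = 0.0011*t^5 - 0.2227*t^4 + 0.5396*t^3 + 1.9399*t^2 - 0.8883*t - 2.4948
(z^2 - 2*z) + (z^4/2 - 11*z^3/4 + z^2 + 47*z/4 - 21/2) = z^4/2 - 11*z^3/4 + 2*z^2 + 39*z/4 - 21/2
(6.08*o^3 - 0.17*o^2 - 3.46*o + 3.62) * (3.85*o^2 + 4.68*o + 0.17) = 23.408*o^5 + 27.7999*o^4 - 13.083*o^3 - 2.2847*o^2 + 16.3534*o + 0.6154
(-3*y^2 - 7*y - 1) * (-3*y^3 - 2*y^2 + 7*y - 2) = 9*y^5 + 27*y^4 - 4*y^3 - 41*y^2 + 7*y + 2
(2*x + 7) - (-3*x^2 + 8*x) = 3*x^2 - 6*x + 7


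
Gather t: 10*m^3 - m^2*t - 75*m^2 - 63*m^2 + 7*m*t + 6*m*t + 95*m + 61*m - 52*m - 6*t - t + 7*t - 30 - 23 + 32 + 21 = 10*m^3 - 138*m^2 + 104*m + t*(-m^2 + 13*m)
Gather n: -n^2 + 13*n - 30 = -n^2 + 13*n - 30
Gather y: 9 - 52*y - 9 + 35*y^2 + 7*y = 35*y^2 - 45*y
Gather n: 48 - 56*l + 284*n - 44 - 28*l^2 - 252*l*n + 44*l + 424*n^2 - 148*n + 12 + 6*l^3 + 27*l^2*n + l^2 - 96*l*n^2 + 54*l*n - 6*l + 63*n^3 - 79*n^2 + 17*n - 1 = 6*l^3 - 27*l^2 - 18*l + 63*n^3 + n^2*(345 - 96*l) + n*(27*l^2 - 198*l + 153) + 15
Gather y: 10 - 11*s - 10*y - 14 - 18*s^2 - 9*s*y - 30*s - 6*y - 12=-18*s^2 - 41*s + y*(-9*s - 16) - 16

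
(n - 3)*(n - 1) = n^2 - 4*n + 3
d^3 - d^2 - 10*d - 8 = (d - 4)*(d + 1)*(d + 2)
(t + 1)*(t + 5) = t^2 + 6*t + 5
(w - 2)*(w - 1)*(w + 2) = w^3 - w^2 - 4*w + 4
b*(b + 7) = b^2 + 7*b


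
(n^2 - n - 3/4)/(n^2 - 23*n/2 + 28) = (4*n^2 - 4*n - 3)/(2*(2*n^2 - 23*n + 56))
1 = 1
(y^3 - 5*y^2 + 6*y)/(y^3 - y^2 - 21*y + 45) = y*(y - 2)/(y^2 + 2*y - 15)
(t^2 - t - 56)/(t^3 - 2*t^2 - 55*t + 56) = 1/(t - 1)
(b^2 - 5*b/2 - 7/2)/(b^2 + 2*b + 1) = (b - 7/2)/(b + 1)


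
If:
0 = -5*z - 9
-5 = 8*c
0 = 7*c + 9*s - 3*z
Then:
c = -5/8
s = -41/360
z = -9/5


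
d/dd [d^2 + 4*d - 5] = 2*d + 4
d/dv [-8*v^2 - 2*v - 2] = -16*v - 2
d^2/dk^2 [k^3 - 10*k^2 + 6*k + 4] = 6*k - 20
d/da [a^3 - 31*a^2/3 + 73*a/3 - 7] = 3*a^2 - 62*a/3 + 73/3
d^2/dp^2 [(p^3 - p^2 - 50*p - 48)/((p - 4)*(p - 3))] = 40*(-p^3 - 18*p^2 + 162*p - 306)/(p^6 - 21*p^5 + 183*p^4 - 847*p^3 + 2196*p^2 - 3024*p + 1728)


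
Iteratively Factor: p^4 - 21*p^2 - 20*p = (p - 5)*(p^3 + 5*p^2 + 4*p) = (p - 5)*(p + 1)*(p^2 + 4*p) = (p - 5)*(p + 1)*(p + 4)*(p)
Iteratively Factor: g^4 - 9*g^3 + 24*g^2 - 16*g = (g)*(g^3 - 9*g^2 + 24*g - 16) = g*(g - 1)*(g^2 - 8*g + 16) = g*(g - 4)*(g - 1)*(g - 4)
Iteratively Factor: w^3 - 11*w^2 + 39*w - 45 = (w - 5)*(w^2 - 6*w + 9) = (w - 5)*(w - 3)*(w - 3)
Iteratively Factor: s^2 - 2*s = (s - 2)*(s)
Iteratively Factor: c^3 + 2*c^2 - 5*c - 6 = (c + 1)*(c^2 + c - 6) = (c - 2)*(c + 1)*(c + 3)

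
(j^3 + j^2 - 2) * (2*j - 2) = 2*j^4 - 2*j^2 - 4*j + 4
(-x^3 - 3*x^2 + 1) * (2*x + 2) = -2*x^4 - 8*x^3 - 6*x^2 + 2*x + 2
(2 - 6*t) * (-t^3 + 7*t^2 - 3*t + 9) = 6*t^4 - 44*t^3 + 32*t^2 - 60*t + 18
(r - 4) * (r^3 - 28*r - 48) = r^4 - 4*r^3 - 28*r^2 + 64*r + 192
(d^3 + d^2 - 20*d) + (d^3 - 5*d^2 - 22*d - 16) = 2*d^3 - 4*d^2 - 42*d - 16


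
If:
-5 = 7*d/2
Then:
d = -10/7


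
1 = 1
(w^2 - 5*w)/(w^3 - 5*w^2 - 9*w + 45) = w/(w^2 - 9)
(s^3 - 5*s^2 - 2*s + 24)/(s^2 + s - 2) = (s^2 - 7*s + 12)/(s - 1)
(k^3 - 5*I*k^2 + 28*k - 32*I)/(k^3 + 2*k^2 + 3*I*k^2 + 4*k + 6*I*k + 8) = (k - 8*I)/(k + 2)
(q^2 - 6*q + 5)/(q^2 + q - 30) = (q - 1)/(q + 6)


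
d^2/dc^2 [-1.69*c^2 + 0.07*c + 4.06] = -3.38000000000000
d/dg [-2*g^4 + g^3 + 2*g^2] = g*(-8*g^2 + 3*g + 4)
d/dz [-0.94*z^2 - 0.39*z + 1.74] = -1.88*z - 0.39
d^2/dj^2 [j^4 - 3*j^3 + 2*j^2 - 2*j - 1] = 12*j^2 - 18*j + 4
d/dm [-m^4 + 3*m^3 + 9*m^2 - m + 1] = -4*m^3 + 9*m^2 + 18*m - 1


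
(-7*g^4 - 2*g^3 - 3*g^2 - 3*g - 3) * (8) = -56*g^4 - 16*g^3 - 24*g^2 - 24*g - 24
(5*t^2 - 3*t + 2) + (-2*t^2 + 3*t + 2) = 3*t^2 + 4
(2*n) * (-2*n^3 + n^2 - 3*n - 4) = -4*n^4 + 2*n^3 - 6*n^2 - 8*n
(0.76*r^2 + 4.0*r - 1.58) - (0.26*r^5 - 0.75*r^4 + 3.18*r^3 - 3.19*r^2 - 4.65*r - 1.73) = -0.26*r^5 + 0.75*r^4 - 3.18*r^3 + 3.95*r^2 + 8.65*r + 0.15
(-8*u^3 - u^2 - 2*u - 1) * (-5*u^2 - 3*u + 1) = 40*u^5 + 29*u^4 + 5*u^3 + 10*u^2 + u - 1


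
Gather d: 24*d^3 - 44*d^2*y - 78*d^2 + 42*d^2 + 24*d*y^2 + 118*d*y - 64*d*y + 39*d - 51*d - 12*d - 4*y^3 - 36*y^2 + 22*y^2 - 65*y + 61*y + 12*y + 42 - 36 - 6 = 24*d^3 + d^2*(-44*y - 36) + d*(24*y^2 + 54*y - 24) - 4*y^3 - 14*y^2 + 8*y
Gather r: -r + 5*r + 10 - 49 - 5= 4*r - 44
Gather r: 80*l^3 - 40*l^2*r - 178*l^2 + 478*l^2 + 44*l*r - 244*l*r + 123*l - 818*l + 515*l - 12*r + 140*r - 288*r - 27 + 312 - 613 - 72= 80*l^3 + 300*l^2 - 180*l + r*(-40*l^2 - 200*l - 160) - 400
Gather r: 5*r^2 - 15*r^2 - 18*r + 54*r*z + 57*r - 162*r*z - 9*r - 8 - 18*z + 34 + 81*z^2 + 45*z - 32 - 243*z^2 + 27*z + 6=-10*r^2 + r*(30 - 108*z) - 162*z^2 + 54*z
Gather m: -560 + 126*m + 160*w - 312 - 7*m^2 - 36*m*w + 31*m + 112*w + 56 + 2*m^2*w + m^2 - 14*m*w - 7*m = m^2*(2*w - 6) + m*(150 - 50*w) + 272*w - 816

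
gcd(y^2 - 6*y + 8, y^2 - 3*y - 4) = y - 4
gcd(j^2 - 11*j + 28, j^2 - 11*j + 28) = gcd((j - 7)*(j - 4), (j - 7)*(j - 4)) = j^2 - 11*j + 28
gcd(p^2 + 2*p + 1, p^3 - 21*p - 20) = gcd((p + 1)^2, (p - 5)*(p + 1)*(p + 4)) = p + 1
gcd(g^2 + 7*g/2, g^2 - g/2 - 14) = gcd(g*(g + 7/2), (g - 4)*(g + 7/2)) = g + 7/2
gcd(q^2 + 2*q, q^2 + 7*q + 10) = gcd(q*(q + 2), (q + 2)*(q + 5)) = q + 2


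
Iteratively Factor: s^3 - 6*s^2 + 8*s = (s - 2)*(s^2 - 4*s) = s*(s - 2)*(s - 4)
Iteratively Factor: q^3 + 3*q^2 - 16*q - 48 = (q + 3)*(q^2 - 16) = (q - 4)*(q + 3)*(q + 4)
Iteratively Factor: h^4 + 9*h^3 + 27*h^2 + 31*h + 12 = (h + 3)*(h^3 + 6*h^2 + 9*h + 4) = (h + 1)*(h + 3)*(h^2 + 5*h + 4) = (h + 1)^2*(h + 3)*(h + 4)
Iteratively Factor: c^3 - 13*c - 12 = (c + 1)*(c^2 - c - 12) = (c + 1)*(c + 3)*(c - 4)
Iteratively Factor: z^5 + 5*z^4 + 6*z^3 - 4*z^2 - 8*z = (z - 1)*(z^4 + 6*z^3 + 12*z^2 + 8*z) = z*(z - 1)*(z^3 + 6*z^2 + 12*z + 8) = z*(z - 1)*(z + 2)*(z^2 + 4*z + 4) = z*(z - 1)*(z + 2)^2*(z + 2)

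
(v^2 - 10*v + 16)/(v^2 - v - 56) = (v - 2)/(v + 7)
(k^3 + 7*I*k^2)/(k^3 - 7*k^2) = (k + 7*I)/(k - 7)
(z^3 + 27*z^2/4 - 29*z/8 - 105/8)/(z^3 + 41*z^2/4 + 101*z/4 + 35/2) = (z - 3/2)/(z + 2)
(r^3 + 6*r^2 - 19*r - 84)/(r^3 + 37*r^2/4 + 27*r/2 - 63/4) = 4*(r - 4)/(4*r - 3)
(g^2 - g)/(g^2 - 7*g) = (g - 1)/(g - 7)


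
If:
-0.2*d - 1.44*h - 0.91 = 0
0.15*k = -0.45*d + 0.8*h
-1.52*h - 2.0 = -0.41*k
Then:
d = -1.83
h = -0.38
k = 3.48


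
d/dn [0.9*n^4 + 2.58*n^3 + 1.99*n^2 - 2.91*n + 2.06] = 3.6*n^3 + 7.74*n^2 + 3.98*n - 2.91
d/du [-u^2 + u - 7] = 1 - 2*u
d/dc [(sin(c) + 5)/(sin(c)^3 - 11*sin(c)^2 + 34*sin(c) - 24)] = (-2*sin(c)^3 - 4*sin(c)^2 + 110*sin(c) - 194)*cos(c)/(sin(c)^3 - 11*sin(c)^2 + 34*sin(c) - 24)^2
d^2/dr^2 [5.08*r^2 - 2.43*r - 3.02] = 10.1600000000000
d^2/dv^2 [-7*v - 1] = 0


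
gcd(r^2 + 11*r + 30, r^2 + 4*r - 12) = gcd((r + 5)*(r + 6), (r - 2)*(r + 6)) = r + 6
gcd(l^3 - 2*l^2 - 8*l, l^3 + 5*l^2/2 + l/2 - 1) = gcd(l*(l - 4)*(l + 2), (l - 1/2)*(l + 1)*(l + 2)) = l + 2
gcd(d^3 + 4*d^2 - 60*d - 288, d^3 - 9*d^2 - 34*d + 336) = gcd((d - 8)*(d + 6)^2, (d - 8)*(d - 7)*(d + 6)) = d^2 - 2*d - 48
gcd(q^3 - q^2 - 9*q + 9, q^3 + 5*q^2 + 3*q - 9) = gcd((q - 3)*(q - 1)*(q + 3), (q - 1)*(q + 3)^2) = q^2 + 2*q - 3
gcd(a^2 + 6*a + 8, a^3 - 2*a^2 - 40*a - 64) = a^2 + 6*a + 8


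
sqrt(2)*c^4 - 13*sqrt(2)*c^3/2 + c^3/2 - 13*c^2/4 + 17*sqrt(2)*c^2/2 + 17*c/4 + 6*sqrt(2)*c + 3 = (c - 4)*(c - 3)*(c + 1/2)*(sqrt(2)*c + 1/2)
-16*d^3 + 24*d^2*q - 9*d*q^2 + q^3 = (-4*d + q)^2*(-d + q)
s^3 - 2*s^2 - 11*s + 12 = (s - 4)*(s - 1)*(s + 3)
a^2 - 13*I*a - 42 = (a - 7*I)*(a - 6*I)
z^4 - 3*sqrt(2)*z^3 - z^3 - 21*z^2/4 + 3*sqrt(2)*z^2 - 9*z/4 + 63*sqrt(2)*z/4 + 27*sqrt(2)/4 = (z - 3)*(z + 1/2)*(z + 3/2)*(z - 3*sqrt(2))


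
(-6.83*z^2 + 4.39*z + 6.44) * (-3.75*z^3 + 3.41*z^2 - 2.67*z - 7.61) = 25.6125*z^5 - 39.7528*z^4 + 9.056*z^3 + 62.2154*z^2 - 50.6027*z - 49.0084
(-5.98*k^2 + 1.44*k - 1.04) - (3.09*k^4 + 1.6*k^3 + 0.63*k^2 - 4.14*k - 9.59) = -3.09*k^4 - 1.6*k^3 - 6.61*k^2 + 5.58*k + 8.55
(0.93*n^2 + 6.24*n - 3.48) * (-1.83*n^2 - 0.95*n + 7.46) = -1.7019*n^4 - 12.3027*n^3 + 7.3782*n^2 + 49.8564*n - 25.9608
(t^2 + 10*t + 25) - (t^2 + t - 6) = 9*t + 31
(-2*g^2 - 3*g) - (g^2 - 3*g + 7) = -3*g^2 - 7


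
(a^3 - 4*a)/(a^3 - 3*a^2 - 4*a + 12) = a/(a - 3)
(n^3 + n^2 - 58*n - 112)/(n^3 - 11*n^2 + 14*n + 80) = (n + 7)/(n - 5)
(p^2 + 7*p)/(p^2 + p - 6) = p*(p + 7)/(p^2 + p - 6)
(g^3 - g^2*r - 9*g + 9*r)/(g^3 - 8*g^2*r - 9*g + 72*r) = (-g + r)/(-g + 8*r)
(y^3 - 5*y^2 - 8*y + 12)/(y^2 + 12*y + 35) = (y^3 - 5*y^2 - 8*y + 12)/(y^2 + 12*y + 35)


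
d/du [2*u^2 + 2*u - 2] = 4*u + 2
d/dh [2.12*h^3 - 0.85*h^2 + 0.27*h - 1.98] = 6.36*h^2 - 1.7*h + 0.27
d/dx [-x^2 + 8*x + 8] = 8 - 2*x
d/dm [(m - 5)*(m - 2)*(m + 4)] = 3*m^2 - 6*m - 18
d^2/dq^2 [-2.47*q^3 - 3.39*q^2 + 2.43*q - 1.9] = -14.82*q - 6.78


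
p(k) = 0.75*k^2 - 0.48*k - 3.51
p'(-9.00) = -13.98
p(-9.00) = 61.56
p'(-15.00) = -22.98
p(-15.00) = 172.44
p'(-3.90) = -6.33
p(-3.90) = 9.77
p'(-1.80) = -3.18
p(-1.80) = -0.22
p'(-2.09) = -3.62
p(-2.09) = 0.77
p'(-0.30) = -0.93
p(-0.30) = -3.30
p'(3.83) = 5.26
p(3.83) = 5.65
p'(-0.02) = -0.51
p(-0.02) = -3.50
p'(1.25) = 1.40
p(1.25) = -2.94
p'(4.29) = 5.96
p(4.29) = 8.23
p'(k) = 1.5*k - 0.48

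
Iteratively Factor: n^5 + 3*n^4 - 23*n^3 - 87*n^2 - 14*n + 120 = (n - 1)*(n^4 + 4*n^3 - 19*n^2 - 106*n - 120) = (n - 5)*(n - 1)*(n^3 + 9*n^2 + 26*n + 24) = (n - 5)*(n - 1)*(n + 4)*(n^2 + 5*n + 6) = (n - 5)*(n - 1)*(n + 3)*(n + 4)*(n + 2)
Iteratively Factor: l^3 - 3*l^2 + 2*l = (l)*(l^2 - 3*l + 2) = l*(l - 1)*(l - 2)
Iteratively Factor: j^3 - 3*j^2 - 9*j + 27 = (j - 3)*(j^2 - 9) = (j - 3)^2*(j + 3)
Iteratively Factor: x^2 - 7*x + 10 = (x - 2)*(x - 5)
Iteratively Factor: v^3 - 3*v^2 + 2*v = (v - 2)*(v^2 - v) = (v - 2)*(v - 1)*(v)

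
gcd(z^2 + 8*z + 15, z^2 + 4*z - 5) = z + 5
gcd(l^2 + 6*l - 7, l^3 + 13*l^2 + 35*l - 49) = l^2 + 6*l - 7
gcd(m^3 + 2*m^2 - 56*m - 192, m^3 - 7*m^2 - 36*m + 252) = m + 6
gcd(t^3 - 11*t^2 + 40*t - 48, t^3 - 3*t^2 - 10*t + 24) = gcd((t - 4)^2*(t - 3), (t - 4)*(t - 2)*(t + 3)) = t - 4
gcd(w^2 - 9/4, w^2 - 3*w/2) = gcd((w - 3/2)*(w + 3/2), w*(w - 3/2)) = w - 3/2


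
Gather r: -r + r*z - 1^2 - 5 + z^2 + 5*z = r*(z - 1) + z^2 + 5*z - 6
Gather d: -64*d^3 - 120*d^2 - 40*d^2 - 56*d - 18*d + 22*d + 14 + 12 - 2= -64*d^3 - 160*d^2 - 52*d + 24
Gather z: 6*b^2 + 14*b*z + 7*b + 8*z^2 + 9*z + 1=6*b^2 + 7*b + 8*z^2 + z*(14*b + 9) + 1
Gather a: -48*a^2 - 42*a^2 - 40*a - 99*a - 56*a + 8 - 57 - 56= -90*a^2 - 195*a - 105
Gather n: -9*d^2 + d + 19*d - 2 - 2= -9*d^2 + 20*d - 4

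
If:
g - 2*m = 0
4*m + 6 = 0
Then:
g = -3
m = -3/2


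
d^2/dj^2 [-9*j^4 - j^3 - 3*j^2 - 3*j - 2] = -108*j^2 - 6*j - 6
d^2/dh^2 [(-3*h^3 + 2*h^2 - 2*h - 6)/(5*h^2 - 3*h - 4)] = 2*(-107*h^3 - 438*h^2 + 6*h - 118)/(125*h^6 - 225*h^5 - 165*h^4 + 333*h^3 + 132*h^2 - 144*h - 64)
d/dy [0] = 0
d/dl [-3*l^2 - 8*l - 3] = -6*l - 8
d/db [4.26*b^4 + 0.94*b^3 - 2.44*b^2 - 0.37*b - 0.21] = 17.04*b^3 + 2.82*b^2 - 4.88*b - 0.37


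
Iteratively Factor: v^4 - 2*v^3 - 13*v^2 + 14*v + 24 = (v - 4)*(v^3 + 2*v^2 - 5*v - 6) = (v - 4)*(v + 3)*(v^2 - v - 2) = (v - 4)*(v + 1)*(v + 3)*(v - 2)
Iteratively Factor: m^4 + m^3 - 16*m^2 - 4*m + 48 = (m + 2)*(m^3 - m^2 - 14*m + 24) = (m + 2)*(m + 4)*(m^2 - 5*m + 6) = (m - 3)*(m + 2)*(m + 4)*(m - 2)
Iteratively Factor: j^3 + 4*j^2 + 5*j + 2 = (j + 1)*(j^2 + 3*j + 2) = (j + 1)^2*(j + 2)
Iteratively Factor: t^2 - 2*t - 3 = (t + 1)*(t - 3)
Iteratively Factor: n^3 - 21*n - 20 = (n + 4)*(n^2 - 4*n - 5) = (n + 1)*(n + 4)*(n - 5)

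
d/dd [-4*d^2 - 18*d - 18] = -8*d - 18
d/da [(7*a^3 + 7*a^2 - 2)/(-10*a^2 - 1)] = a*(-70*a^3 - 21*a - 54)/(100*a^4 + 20*a^2 + 1)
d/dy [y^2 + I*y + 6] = 2*y + I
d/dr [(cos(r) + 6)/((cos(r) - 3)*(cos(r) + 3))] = (cos(r)^2 + 12*cos(r) + 9)*sin(r)/((cos(r) - 3)^2*(cos(r) + 3)^2)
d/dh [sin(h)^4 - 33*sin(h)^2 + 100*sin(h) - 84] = 2*(2*sin(h)^3 - 33*sin(h) + 50)*cos(h)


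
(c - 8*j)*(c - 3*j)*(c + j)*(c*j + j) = c^4*j - 10*c^3*j^2 + c^3*j + 13*c^2*j^3 - 10*c^2*j^2 + 24*c*j^4 + 13*c*j^3 + 24*j^4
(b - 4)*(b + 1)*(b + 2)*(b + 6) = b^4 + 5*b^3 - 16*b^2 - 68*b - 48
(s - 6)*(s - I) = s^2 - 6*s - I*s + 6*I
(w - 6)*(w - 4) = w^2 - 10*w + 24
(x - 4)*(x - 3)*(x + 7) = x^3 - 37*x + 84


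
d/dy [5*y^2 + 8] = 10*y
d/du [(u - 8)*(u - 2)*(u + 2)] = 3*u^2 - 16*u - 4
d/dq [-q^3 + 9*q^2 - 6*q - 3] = -3*q^2 + 18*q - 6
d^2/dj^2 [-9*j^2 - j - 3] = -18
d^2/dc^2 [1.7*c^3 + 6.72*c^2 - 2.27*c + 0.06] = 10.2*c + 13.44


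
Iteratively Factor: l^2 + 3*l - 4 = (l + 4)*(l - 1)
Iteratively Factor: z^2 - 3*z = (z)*(z - 3)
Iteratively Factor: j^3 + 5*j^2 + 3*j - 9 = (j + 3)*(j^2 + 2*j - 3) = (j + 3)^2*(j - 1)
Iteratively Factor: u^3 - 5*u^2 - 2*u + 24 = (u + 2)*(u^2 - 7*u + 12) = (u - 4)*(u + 2)*(u - 3)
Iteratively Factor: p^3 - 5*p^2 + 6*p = (p)*(p^2 - 5*p + 6) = p*(p - 3)*(p - 2)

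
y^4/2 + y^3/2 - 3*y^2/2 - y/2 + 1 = (y/2 + 1)*(y - 1)^2*(y + 1)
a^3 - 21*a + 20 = (a - 4)*(a - 1)*(a + 5)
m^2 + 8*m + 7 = (m + 1)*(m + 7)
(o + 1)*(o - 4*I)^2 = o^3 + o^2 - 8*I*o^2 - 16*o - 8*I*o - 16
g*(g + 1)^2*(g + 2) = g^4 + 4*g^3 + 5*g^2 + 2*g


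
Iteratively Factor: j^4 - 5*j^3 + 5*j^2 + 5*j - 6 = (j - 3)*(j^3 - 2*j^2 - j + 2) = (j - 3)*(j + 1)*(j^2 - 3*j + 2) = (j - 3)*(j - 2)*(j + 1)*(j - 1)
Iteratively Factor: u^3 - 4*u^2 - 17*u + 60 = (u + 4)*(u^2 - 8*u + 15) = (u - 3)*(u + 4)*(u - 5)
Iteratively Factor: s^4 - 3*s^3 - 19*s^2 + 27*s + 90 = (s + 2)*(s^3 - 5*s^2 - 9*s + 45) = (s + 2)*(s + 3)*(s^2 - 8*s + 15) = (s - 5)*(s + 2)*(s + 3)*(s - 3)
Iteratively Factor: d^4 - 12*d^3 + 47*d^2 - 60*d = (d - 3)*(d^3 - 9*d^2 + 20*d) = (d - 5)*(d - 3)*(d^2 - 4*d) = (d - 5)*(d - 4)*(d - 3)*(d)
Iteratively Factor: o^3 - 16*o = (o + 4)*(o^2 - 4*o) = o*(o + 4)*(o - 4)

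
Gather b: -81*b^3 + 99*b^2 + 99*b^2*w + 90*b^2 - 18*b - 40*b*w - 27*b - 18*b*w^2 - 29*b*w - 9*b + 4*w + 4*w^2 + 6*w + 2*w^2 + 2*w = -81*b^3 + b^2*(99*w + 189) + b*(-18*w^2 - 69*w - 54) + 6*w^2 + 12*w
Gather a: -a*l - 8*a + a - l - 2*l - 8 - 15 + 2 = a*(-l - 7) - 3*l - 21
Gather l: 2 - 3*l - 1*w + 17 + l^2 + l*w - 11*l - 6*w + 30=l^2 + l*(w - 14) - 7*w + 49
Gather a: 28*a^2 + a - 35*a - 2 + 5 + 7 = 28*a^2 - 34*a + 10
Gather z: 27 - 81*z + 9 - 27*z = 36 - 108*z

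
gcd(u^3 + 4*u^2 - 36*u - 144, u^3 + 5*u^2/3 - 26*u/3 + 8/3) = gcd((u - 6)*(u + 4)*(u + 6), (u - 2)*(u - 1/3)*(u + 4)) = u + 4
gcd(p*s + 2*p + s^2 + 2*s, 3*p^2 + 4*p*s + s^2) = p + s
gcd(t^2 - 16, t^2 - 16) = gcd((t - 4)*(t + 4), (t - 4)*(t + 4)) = t^2 - 16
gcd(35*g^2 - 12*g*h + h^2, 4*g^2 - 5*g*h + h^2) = 1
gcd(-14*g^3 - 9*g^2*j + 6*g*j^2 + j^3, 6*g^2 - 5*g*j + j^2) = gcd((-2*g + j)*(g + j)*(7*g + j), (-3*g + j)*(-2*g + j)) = 2*g - j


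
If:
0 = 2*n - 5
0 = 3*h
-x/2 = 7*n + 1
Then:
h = 0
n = 5/2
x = -37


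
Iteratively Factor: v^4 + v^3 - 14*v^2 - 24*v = (v + 3)*(v^3 - 2*v^2 - 8*v) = (v - 4)*(v + 3)*(v^2 + 2*v) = v*(v - 4)*(v + 3)*(v + 2)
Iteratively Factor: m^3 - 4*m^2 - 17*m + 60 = (m - 5)*(m^2 + m - 12) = (m - 5)*(m - 3)*(m + 4)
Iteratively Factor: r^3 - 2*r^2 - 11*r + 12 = (r - 4)*(r^2 + 2*r - 3) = (r - 4)*(r + 3)*(r - 1)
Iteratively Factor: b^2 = (b)*(b)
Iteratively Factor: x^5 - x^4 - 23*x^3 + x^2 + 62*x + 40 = (x - 2)*(x^4 + x^3 - 21*x^2 - 41*x - 20) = (x - 2)*(x + 1)*(x^3 - 21*x - 20) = (x - 2)*(x + 1)^2*(x^2 - x - 20) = (x - 5)*(x - 2)*(x + 1)^2*(x + 4)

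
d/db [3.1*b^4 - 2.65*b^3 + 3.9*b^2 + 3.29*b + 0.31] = 12.4*b^3 - 7.95*b^2 + 7.8*b + 3.29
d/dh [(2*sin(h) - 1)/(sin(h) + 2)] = 5*cos(h)/(sin(h) + 2)^2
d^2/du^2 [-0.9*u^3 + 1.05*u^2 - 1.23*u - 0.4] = 2.1 - 5.4*u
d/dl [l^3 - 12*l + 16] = 3*l^2 - 12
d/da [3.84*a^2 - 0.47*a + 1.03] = 7.68*a - 0.47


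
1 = 1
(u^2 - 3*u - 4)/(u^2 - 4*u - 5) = (u - 4)/(u - 5)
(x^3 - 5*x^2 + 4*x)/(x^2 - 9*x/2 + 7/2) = 2*x*(x - 4)/(2*x - 7)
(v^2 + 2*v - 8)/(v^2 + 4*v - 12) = (v + 4)/(v + 6)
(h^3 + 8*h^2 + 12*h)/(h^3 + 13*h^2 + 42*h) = (h + 2)/(h + 7)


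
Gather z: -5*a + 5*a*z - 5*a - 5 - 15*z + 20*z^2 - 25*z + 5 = -10*a + 20*z^2 + z*(5*a - 40)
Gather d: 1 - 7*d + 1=2 - 7*d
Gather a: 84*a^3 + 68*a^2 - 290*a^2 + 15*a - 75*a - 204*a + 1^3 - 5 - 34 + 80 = 84*a^3 - 222*a^2 - 264*a + 42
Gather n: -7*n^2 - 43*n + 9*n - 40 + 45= -7*n^2 - 34*n + 5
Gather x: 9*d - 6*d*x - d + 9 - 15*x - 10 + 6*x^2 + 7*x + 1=8*d + 6*x^2 + x*(-6*d - 8)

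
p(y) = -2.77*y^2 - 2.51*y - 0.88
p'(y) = -5.54*y - 2.51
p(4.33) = -63.68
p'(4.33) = -26.50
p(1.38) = -9.62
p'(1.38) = -10.16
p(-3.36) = -23.72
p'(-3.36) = 16.10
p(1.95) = -16.31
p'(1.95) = -13.31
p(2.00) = -16.98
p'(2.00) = -13.59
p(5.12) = -86.35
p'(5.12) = -30.87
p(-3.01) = -18.42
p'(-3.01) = 14.17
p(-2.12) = -8.01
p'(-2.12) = 9.23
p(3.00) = -33.34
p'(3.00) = -19.13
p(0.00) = -0.88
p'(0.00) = -2.51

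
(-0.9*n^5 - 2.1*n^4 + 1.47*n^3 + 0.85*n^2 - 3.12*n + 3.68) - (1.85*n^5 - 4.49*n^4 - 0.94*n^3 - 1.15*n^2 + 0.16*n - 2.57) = -2.75*n^5 + 2.39*n^4 + 2.41*n^3 + 2.0*n^2 - 3.28*n + 6.25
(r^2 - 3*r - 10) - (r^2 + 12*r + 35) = -15*r - 45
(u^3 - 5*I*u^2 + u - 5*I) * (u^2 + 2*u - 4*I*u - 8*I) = u^5 + 2*u^4 - 9*I*u^4 - 19*u^3 - 18*I*u^3 - 38*u^2 - 9*I*u^2 - 20*u - 18*I*u - 40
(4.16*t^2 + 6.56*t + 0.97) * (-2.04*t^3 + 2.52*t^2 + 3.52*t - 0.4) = -8.4864*t^5 - 2.8992*t^4 + 29.1956*t^3 + 23.8716*t^2 + 0.7904*t - 0.388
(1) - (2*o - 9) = 10 - 2*o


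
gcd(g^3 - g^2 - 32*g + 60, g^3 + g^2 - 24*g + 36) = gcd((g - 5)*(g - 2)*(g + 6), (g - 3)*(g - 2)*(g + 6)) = g^2 + 4*g - 12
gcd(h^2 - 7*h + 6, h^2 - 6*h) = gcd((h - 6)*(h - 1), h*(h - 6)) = h - 6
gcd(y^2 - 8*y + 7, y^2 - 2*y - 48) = 1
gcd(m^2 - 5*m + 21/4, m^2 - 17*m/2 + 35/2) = m - 7/2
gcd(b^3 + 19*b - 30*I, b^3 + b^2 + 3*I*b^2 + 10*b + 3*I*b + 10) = b^2 + 3*I*b + 10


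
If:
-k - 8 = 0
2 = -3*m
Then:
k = -8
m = -2/3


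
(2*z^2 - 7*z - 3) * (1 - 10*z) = -20*z^3 + 72*z^2 + 23*z - 3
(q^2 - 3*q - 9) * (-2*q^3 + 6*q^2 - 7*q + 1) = -2*q^5 + 12*q^4 - 7*q^3 - 32*q^2 + 60*q - 9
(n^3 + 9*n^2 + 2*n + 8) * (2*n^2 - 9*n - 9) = 2*n^5 + 9*n^4 - 86*n^3 - 83*n^2 - 90*n - 72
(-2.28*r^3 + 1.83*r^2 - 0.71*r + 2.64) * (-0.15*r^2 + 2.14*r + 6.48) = 0.342*r^5 - 5.1537*r^4 - 10.7517*r^3 + 9.943*r^2 + 1.0488*r + 17.1072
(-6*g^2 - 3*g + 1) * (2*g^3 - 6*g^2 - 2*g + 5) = -12*g^5 + 30*g^4 + 32*g^3 - 30*g^2 - 17*g + 5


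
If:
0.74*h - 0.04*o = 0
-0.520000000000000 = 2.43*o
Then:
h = -0.01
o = -0.21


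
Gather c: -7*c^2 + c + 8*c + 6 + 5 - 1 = -7*c^2 + 9*c + 10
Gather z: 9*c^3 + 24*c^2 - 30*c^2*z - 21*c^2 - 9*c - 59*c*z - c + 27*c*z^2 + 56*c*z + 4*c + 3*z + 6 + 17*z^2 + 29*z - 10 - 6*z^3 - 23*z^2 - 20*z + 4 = 9*c^3 + 3*c^2 - 6*c - 6*z^3 + z^2*(27*c - 6) + z*(-30*c^2 - 3*c + 12)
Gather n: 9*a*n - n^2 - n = -n^2 + n*(9*a - 1)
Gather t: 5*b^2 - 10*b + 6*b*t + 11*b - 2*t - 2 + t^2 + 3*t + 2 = 5*b^2 + b + t^2 + t*(6*b + 1)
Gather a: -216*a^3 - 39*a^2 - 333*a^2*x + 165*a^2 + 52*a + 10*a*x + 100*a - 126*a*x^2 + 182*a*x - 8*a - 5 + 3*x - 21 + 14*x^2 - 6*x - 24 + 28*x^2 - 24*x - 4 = -216*a^3 + a^2*(126 - 333*x) + a*(-126*x^2 + 192*x + 144) + 42*x^2 - 27*x - 54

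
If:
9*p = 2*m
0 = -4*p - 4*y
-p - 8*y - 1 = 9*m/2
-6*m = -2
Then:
No Solution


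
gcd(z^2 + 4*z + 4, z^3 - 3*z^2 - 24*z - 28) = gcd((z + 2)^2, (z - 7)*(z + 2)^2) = z^2 + 4*z + 4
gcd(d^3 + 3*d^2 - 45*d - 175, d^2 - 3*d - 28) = d - 7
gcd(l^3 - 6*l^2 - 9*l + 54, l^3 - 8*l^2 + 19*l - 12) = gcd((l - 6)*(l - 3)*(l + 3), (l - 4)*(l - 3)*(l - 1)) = l - 3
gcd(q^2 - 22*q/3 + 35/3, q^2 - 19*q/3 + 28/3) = q - 7/3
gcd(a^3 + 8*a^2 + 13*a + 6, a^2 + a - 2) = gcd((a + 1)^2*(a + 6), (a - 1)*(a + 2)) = 1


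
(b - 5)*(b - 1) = b^2 - 6*b + 5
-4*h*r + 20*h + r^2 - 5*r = (-4*h + r)*(r - 5)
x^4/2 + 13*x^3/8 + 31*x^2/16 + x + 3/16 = (x/2 + 1/4)*(x + 3/4)*(x + 1)^2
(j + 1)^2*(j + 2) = j^3 + 4*j^2 + 5*j + 2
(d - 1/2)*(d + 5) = d^2 + 9*d/2 - 5/2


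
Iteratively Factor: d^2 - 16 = (d - 4)*(d + 4)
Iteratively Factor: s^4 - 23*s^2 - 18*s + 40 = (s - 5)*(s^3 + 5*s^2 + 2*s - 8) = (s - 5)*(s + 4)*(s^2 + s - 2) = (s - 5)*(s - 1)*(s + 4)*(s + 2)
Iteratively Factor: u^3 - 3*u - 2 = (u + 1)*(u^2 - u - 2) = (u - 2)*(u + 1)*(u + 1)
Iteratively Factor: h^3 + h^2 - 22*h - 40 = (h + 4)*(h^2 - 3*h - 10) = (h - 5)*(h + 4)*(h + 2)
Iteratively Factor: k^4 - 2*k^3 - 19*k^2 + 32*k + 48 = (k - 3)*(k^3 + k^2 - 16*k - 16) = (k - 3)*(k + 4)*(k^2 - 3*k - 4) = (k - 4)*(k - 3)*(k + 4)*(k + 1)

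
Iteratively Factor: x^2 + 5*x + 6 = (x + 3)*(x + 2)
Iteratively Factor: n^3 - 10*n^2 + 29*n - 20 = (n - 4)*(n^2 - 6*n + 5) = (n - 4)*(n - 1)*(n - 5)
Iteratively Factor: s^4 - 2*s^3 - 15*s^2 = (s)*(s^3 - 2*s^2 - 15*s) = s^2*(s^2 - 2*s - 15) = s^2*(s + 3)*(s - 5)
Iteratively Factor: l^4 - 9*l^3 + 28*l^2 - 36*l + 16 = (l - 1)*(l^3 - 8*l^2 + 20*l - 16) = (l - 2)*(l - 1)*(l^2 - 6*l + 8) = (l - 4)*(l - 2)*(l - 1)*(l - 2)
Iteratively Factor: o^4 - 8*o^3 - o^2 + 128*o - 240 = (o - 3)*(o^3 - 5*o^2 - 16*o + 80) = (o - 5)*(o - 3)*(o^2 - 16) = (o - 5)*(o - 4)*(o - 3)*(o + 4)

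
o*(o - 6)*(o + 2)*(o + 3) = o^4 - o^3 - 24*o^2 - 36*o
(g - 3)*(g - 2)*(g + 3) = g^3 - 2*g^2 - 9*g + 18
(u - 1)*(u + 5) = u^2 + 4*u - 5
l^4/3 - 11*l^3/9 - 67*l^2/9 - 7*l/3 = l*(l/3 + 1)*(l - 7)*(l + 1/3)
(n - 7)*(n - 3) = n^2 - 10*n + 21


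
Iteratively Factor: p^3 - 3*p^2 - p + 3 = (p - 1)*(p^2 - 2*p - 3) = (p - 1)*(p + 1)*(p - 3)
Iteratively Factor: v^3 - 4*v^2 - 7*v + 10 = (v + 2)*(v^2 - 6*v + 5) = (v - 1)*(v + 2)*(v - 5)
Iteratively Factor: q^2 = (q)*(q)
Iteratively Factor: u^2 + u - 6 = (u - 2)*(u + 3)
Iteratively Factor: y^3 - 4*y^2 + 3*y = (y - 1)*(y^2 - 3*y) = (y - 3)*(y - 1)*(y)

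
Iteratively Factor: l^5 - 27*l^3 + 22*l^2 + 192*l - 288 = (l - 3)*(l^4 + 3*l^3 - 18*l^2 - 32*l + 96) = (l - 3)*(l + 4)*(l^3 - l^2 - 14*l + 24) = (l - 3)^2*(l + 4)*(l^2 + 2*l - 8) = (l - 3)^2*(l + 4)^2*(l - 2)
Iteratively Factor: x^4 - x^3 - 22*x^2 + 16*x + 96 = (x + 2)*(x^3 - 3*x^2 - 16*x + 48) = (x - 4)*(x + 2)*(x^2 + x - 12) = (x - 4)*(x + 2)*(x + 4)*(x - 3)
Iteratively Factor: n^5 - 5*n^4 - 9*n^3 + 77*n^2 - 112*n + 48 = (n + 4)*(n^4 - 9*n^3 + 27*n^2 - 31*n + 12) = (n - 1)*(n + 4)*(n^3 - 8*n^2 + 19*n - 12) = (n - 3)*(n - 1)*(n + 4)*(n^2 - 5*n + 4) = (n - 3)*(n - 1)^2*(n + 4)*(n - 4)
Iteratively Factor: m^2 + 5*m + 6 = (m + 2)*(m + 3)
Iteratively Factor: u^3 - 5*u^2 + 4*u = (u - 1)*(u^2 - 4*u) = u*(u - 1)*(u - 4)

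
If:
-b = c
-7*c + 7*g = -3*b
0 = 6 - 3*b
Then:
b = 2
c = -2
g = -20/7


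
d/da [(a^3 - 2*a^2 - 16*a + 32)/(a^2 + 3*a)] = (a^4 + 6*a^3 + 10*a^2 - 64*a - 96)/(a^2*(a^2 + 6*a + 9))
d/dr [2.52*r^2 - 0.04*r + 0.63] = 5.04*r - 0.04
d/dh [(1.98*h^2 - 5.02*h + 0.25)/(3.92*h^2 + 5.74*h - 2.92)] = (31.0436*h^2 - 13.5232*h + 13.2234)/(15.3664*h^4 + 45.0016*h^3 + 10.0548*h^2 - 33.5216*h + 8.5264)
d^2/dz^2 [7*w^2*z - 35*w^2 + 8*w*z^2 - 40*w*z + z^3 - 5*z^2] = 16*w + 6*z - 10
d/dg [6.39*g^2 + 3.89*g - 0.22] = 12.78*g + 3.89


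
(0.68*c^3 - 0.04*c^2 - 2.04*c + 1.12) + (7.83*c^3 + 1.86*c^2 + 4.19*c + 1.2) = 8.51*c^3 + 1.82*c^2 + 2.15*c + 2.32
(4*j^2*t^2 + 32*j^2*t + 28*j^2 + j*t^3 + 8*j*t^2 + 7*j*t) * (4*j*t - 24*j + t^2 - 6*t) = 16*j^3*t^3 + 32*j^3*t^2 - 656*j^3*t - 672*j^3 + 8*j^2*t^4 + 16*j^2*t^3 - 328*j^2*t^2 - 336*j^2*t + j*t^5 + 2*j*t^4 - 41*j*t^3 - 42*j*t^2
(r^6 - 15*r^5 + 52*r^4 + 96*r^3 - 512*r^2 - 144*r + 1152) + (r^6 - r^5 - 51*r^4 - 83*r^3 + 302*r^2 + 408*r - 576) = 2*r^6 - 16*r^5 + r^4 + 13*r^3 - 210*r^2 + 264*r + 576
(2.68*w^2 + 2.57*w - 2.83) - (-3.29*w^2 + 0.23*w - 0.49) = 5.97*w^2 + 2.34*w - 2.34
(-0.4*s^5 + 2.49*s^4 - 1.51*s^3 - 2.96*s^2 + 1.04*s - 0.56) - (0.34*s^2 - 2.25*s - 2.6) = -0.4*s^5 + 2.49*s^4 - 1.51*s^3 - 3.3*s^2 + 3.29*s + 2.04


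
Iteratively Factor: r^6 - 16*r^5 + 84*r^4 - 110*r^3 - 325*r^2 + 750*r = (r - 3)*(r^5 - 13*r^4 + 45*r^3 + 25*r^2 - 250*r) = (r - 5)*(r - 3)*(r^4 - 8*r^3 + 5*r^2 + 50*r) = r*(r - 5)*(r - 3)*(r^3 - 8*r^2 + 5*r + 50) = r*(r - 5)^2*(r - 3)*(r^2 - 3*r - 10) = r*(r - 5)^2*(r - 3)*(r + 2)*(r - 5)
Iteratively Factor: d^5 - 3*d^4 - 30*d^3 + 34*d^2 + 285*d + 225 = (d - 5)*(d^4 + 2*d^3 - 20*d^2 - 66*d - 45) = (d - 5)*(d + 1)*(d^3 + d^2 - 21*d - 45) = (d - 5)^2*(d + 1)*(d^2 + 6*d + 9) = (d - 5)^2*(d + 1)*(d + 3)*(d + 3)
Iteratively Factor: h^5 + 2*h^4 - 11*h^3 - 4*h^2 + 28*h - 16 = (h - 1)*(h^4 + 3*h^3 - 8*h^2 - 12*h + 16) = (h - 1)*(h + 4)*(h^3 - h^2 - 4*h + 4) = (h - 1)*(h + 2)*(h + 4)*(h^2 - 3*h + 2) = (h - 2)*(h - 1)*(h + 2)*(h + 4)*(h - 1)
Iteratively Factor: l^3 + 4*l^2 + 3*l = (l + 1)*(l^2 + 3*l) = (l + 1)*(l + 3)*(l)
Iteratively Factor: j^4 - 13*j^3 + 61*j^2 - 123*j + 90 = (j - 5)*(j^3 - 8*j^2 + 21*j - 18) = (j - 5)*(j - 3)*(j^2 - 5*j + 6) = (j - 5)*(j - 3)^2*(j - 2)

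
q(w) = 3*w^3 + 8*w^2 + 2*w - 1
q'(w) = 9*w^2 + 16*w + 2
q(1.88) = 50.97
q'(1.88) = 63.89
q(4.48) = 438.27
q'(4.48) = 254.31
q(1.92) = 53.56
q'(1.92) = 65.90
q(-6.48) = -494.33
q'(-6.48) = 276.23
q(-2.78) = -9.19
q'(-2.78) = 27.08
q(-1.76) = 3.91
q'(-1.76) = 1.72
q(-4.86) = -166.14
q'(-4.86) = 136.82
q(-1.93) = 3.37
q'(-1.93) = 4.64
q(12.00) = 6359.00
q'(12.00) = 1490.00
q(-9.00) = -1558.00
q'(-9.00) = 587.00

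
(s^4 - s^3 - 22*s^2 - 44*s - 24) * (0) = 0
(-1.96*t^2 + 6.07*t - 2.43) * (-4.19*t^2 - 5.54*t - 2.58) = 8.2124*t^4 - 14.5749*t^3 - 18.3893*t^2 - 2.1984*t + 6.2694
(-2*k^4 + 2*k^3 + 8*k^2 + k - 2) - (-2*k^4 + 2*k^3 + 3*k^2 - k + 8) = 5*k^2 + 2*k - 10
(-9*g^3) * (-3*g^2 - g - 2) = 27*g^5 + 9*g^4 + 18*g^3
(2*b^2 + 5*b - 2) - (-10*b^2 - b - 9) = 12*b^2 + 6*b + 7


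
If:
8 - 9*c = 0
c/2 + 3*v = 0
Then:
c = 8/9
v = -4/27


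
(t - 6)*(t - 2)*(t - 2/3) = t^3 - 26*t^2/3 + 52*t/3 - 8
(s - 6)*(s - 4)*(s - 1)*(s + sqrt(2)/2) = s^4 - 11*s^3 + sqrt(2)*s^3/2 - 11*sqrt(2)*s^2/2 + 34*s^2 - 24*s + 17*sqrt(2)*s - 12*sqrt(2)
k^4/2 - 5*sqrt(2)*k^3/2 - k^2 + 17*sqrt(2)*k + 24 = (k/2 + sqrt(2)/2)*(k - 4*sqrt(2))*(k - 3*sqrt(2))*(k + sqrt(2))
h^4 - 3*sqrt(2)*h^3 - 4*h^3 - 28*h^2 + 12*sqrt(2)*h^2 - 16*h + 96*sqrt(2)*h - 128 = (h - 8)*(h + 4)*(h - 2*sqrt(2))*(h - sqrt(2))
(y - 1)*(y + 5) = y^2 + 4*y - 5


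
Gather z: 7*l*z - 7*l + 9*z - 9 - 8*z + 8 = -7*l + z*(7*l + 1) - 1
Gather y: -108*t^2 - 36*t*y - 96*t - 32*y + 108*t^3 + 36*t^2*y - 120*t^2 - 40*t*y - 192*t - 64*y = 108*t^3 - 228*t^2 - 288*t + y*(36*t^2 - 76*t - 96)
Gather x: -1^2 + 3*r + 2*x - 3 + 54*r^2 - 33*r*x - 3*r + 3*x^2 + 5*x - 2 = 54*r^2 + 3*x^2 + x*(7 - 33*r) - 6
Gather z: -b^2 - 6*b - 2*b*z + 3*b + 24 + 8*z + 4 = -b^2 - 3*b + z*(8 - 2*b) + 28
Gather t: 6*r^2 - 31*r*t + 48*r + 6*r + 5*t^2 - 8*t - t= 6*r^2 + 54*r + 5*t^2 + t*(-31*r - 9)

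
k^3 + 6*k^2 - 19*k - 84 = (k - 4)*(k + 3)*(k + 7)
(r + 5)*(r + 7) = r^2 + 12*r + 35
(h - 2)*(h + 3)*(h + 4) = h^3 + 5*h^2 - 2*h - 24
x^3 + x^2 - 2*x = x*(x - 1)*(x + 2)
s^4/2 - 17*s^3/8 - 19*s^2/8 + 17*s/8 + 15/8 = (s/2 + 1/2)*(s - 5)*(s - 1)*(s + 3/4)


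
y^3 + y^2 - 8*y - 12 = (y - 3)*(y + 2)^2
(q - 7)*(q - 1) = q^2 - 8*q + 7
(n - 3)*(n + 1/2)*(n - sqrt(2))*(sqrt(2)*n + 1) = sqrt(2)*n^4 - 5*sqrt(2)*n^3/2 - n^3 - 5*sqrt(2)*n^2/2 + 5*n^2/2 + 3*n/2 + 5*sqrt(2)*n/2 + 3*sqrt(2)/2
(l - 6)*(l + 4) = l^2 - 2*l - 24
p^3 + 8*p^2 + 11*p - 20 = (p - 1)*(p + 4)*(p + 5)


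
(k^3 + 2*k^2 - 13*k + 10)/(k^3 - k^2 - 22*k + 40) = (k - 1)/(k - 4)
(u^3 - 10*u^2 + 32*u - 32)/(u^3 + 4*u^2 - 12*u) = (u^2 - 8*u + 16)/(u*(u + 6))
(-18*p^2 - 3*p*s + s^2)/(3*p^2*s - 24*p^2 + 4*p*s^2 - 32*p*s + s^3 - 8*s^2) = (-6*p + s)/(p*s - 8*p + s^2 - 8*s)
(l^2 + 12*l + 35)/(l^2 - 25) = (l + 7)/(l - 5)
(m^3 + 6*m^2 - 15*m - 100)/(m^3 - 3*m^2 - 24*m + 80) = (m + 5)/(m - 4)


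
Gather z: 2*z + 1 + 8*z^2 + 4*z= 8*z^2 + 6*z + 1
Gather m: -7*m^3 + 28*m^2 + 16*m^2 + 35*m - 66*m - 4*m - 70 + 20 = -7*m^3 + 44*m^2 - 35*m - 50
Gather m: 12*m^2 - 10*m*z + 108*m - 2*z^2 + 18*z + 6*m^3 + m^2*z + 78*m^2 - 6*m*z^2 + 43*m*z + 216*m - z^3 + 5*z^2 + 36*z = 6*m^3 + m^2*(z + 90) + m*(-6*z^2 + 33*z + 324) - z^3 + 3*z^2 + 54*z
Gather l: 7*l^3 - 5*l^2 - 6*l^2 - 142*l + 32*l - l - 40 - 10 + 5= 7*l^3 - 11*l^2 - 111*l - 45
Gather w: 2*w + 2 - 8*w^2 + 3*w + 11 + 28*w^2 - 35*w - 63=20*w^2 - 30*w - 50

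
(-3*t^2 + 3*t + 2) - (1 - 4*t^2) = t^2 + 3*t + 1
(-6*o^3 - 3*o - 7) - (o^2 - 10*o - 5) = -6*o^3 - o^2 + 7*o - 2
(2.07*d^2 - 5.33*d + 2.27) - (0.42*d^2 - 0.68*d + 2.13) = 1.65*d^2 - 4.65*d + 0.14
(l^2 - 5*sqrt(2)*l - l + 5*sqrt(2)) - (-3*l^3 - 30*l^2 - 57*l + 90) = 3*l^3 + 31*l^2 - 5*sqrt(2)*l + 56*l - 90 + 5*sqrt(2)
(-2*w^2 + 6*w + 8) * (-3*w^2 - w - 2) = 6*w^4 - 16*w^3 - 26*w^2 - 20*w - 16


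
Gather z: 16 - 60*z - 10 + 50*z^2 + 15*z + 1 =50*z^2 - 45*z + 7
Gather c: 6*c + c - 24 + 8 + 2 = 7*c - 14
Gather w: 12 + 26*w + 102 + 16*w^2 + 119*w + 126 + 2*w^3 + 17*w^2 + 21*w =2*w^3 + 33*w^2 + 166*w + 240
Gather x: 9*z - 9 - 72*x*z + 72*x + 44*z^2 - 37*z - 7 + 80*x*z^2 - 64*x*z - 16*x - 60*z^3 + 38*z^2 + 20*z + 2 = x*(80*z^2 - 136*z + 56) - 60*z^3 + 82*z^2 - 8*z - 14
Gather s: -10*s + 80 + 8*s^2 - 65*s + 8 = 8*s^2 - 75*s + 88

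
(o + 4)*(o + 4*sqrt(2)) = o^2 + 4*o + 4*sqrt(2)*o + 16*sqrt(2)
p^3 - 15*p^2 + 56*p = p*(p - 8)*(p - 7)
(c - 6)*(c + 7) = c^2 + c - 42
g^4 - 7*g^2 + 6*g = g*(g - 2)*(g - 1)*(g + 3)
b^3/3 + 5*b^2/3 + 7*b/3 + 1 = (b/3 + 1)*(b + 1)^2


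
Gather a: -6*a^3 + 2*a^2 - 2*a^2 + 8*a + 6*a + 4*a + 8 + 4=-6*a^3 + 18*a + 12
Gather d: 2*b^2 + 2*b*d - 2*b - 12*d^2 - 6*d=2*b^2 - 2*b - 12*d^2 + d*(2*b - 6)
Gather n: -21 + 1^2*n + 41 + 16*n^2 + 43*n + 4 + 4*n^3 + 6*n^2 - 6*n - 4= 4*n^3 + 22*n^2 + 38*n + 20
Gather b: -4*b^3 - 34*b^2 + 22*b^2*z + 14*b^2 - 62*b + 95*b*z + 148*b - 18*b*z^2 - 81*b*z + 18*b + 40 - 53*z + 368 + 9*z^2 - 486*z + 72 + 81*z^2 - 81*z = -4*b^3 + b^2*(22*z - 20) + b*(-18*z^2 + 14*z + 104) + 90*z^2 - 620*z + 480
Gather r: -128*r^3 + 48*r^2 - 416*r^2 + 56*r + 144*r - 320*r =-128*r^3 - 368*r^2 - 120*r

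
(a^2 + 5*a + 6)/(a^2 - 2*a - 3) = (a^2 + 5*a + 6)/(a^2 - 2*a - 3)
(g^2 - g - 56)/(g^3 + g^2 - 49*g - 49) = (g - 8)/(g^2 - 6*g - 7)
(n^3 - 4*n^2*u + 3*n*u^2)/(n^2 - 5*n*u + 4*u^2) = n*(-n + 3*u)/(-n + 4*u)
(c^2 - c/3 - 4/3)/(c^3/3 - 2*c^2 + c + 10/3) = (3*c - 4)/(c^2 - 7*c + 10)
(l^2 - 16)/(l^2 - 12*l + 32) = (l + 4)/(l - 8)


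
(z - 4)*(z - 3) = z^2 - 7*z + 12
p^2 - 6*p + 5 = (p - 5)*(p - 1)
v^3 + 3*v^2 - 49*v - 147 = (v - 7)*(v + 3)*(v + 7)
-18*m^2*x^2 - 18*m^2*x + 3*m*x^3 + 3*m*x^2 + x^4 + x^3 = x*(-3*m + x)*(6*m + x)*(x + 1)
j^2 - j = j*(j - 1)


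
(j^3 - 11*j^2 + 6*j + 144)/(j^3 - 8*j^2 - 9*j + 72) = (j - 6)/(j - 3)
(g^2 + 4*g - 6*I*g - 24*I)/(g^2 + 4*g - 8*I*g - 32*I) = (g - 6*I)/(g - 8*I)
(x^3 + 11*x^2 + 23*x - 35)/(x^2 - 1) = (x^2 + 12*x + 35)/(x + 1)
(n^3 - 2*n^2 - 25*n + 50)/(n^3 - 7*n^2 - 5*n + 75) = (n^2 + 3*n - 10)/(n^2 - 2*n - 15)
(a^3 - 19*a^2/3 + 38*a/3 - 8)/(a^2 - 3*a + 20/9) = 3*(a^2 - 5*a + 6)/(3*a - 5)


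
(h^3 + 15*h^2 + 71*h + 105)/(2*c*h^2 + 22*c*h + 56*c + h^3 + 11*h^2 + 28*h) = (h^2 + 8*h + 15)/(2*c*h + 8*c + h^2 + 4*h)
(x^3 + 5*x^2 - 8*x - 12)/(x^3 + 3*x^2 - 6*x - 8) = (x + 6)/(x + 4)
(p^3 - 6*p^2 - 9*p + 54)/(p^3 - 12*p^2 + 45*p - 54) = (p + 3)/(p - 3)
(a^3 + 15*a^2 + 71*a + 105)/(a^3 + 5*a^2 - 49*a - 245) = (a + 3)/(a - 7)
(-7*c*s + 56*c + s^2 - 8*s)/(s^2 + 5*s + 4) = (-7*c*s + 56*c + s^2 - 8*s)/(s^2 + 5*s + 4)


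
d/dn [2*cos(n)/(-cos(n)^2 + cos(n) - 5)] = 2*(sin(n)^2 + 4)*sin(n)/(sin(n)^2 + cos(n) - 6)^2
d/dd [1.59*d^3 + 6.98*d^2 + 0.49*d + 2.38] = 4.77*d^2 + 13.96*d + 0.49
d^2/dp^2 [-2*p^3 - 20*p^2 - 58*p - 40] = -12*p - 40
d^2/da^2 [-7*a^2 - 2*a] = -14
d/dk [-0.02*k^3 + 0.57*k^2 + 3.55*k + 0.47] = -0.06*k^2 + 1.14*k + 3.55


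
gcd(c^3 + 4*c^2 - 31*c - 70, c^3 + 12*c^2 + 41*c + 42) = c^2 + 9*c + 14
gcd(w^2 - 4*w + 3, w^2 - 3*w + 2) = w - 1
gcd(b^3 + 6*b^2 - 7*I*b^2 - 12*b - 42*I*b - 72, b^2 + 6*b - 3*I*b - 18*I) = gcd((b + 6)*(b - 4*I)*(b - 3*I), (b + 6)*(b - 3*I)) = b^2 + b*(6 - 3*I) - 18*I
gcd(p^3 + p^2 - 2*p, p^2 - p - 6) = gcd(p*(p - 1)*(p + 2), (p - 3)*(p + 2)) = p + 2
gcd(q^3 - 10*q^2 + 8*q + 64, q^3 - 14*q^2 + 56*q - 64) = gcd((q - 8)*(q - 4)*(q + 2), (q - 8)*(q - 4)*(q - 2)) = q^2 - 12*q + 32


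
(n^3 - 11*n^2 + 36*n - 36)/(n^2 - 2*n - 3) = (n^2 - 8*n + 12)/(n + 1)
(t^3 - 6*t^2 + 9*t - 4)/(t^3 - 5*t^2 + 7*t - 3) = (t - 4)/(t - 3)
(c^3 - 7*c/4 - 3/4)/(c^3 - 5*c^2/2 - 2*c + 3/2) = (4*c^2 - 4*c - 3)/(2*(2*c^2 - 7*c + 3))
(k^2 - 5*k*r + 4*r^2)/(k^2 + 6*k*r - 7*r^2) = (k - 4*r)/(k + 7*r)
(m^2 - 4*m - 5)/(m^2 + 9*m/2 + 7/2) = 2*(m - 5)/(2*m + 7)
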